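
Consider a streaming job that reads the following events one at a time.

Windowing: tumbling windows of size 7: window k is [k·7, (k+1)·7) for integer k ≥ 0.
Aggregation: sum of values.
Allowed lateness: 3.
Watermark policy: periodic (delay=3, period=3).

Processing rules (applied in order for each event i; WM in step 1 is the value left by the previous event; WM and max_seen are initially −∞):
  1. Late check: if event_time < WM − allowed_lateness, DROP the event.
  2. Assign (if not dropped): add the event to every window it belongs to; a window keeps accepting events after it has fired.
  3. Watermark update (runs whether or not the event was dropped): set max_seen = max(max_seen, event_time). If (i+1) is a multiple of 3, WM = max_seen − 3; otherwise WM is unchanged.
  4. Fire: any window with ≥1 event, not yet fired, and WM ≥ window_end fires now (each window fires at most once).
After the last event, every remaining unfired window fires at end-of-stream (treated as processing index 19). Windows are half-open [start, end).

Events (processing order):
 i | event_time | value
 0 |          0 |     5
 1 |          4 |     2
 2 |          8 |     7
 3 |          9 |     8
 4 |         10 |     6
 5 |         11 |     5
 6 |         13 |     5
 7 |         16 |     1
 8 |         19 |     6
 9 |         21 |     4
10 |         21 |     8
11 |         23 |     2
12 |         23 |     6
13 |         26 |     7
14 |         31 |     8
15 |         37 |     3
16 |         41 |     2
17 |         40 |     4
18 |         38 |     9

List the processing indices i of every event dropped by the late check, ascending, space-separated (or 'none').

i=0 t=0 v=5: → [0,7); WM=−∞
i=1 t=4 v=2: → [0,7); WM=−∞
i=2 t=8 v=7: → [7,14); WM=5
i=3 t=9 v=8: → [7,14); WM=5
i=4 t=10 v=6: → [7,14); WM=5
i=5 t=11 v=5: → [7,14); WM=8; [0,7) fires=7
i=6 t=13 v=5: → [7,14); WM=8
i=7 t=16 v=1: → [14,21); WM=8
i=8 t=19 v=6: → [14,21); WM=16; [7,14) fires=31
i=9 t=21 v=4: → [21,28); WM=16
i=10 t=21 v=8: → [21,28); WM=16
i=11 t=23 v=2: → [21,28); WM=20
i=12 t=23 v=6: → [21,28); WM=20
i=13 t=26 v=7: → [21,28); WM=20
i=14 t=31 v=8: → [28,35); WM=28; [14,21) fires=7 [21,28) fires=27
i=15 t=37 v=3: → [35,42); WM=28
i=16 t=41 v=2: → [35,42); WM=28
i=17 t=40 v=4: → [35,42); WM=38; [28,35) fires=8
i=18 t=38 v=9: → [35,42); WM=38

none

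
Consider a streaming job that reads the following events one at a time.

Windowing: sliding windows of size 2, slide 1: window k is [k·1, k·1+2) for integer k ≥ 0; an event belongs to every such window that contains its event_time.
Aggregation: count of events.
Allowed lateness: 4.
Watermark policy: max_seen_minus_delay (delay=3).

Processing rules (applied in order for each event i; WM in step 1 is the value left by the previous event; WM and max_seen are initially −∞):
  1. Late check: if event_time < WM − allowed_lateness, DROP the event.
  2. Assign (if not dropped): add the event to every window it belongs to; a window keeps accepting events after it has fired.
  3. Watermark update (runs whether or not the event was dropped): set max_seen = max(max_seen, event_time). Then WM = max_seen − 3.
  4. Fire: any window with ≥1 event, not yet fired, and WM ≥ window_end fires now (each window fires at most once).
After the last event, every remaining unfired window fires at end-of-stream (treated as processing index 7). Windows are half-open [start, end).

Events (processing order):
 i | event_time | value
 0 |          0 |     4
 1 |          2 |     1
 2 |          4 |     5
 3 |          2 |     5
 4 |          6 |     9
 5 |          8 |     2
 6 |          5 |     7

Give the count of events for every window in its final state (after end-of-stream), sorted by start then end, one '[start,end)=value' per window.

[0,2)=1 [1,3)=2 [2,4)=2 [3,5)=1 [4,6)=2 [5,7)=2 [6,8)=1 [7,9)=1 [8,10)=1

i=0 t=0 v=4: → [0,2); WM=-3
i=1 t=2 v=1: → [2,4),[1,3); WM=-1
i=2 t=4 v=5: → [4,6),[3,5); WM=1
i=3 t=2 v=5: → [2,4),[1,3); WM=1
i=4 t=6 v=9: → [6,8),[5,7); WM=3; [0,2) fires=1 [1,3) fires=2
i=5 t=8 v=2: → [8,10),[7,9); WM=5; [2,4) fires=2 [3,5) fires=1
i=6 t=5 v=7: → [5,7),[4,6); WM=5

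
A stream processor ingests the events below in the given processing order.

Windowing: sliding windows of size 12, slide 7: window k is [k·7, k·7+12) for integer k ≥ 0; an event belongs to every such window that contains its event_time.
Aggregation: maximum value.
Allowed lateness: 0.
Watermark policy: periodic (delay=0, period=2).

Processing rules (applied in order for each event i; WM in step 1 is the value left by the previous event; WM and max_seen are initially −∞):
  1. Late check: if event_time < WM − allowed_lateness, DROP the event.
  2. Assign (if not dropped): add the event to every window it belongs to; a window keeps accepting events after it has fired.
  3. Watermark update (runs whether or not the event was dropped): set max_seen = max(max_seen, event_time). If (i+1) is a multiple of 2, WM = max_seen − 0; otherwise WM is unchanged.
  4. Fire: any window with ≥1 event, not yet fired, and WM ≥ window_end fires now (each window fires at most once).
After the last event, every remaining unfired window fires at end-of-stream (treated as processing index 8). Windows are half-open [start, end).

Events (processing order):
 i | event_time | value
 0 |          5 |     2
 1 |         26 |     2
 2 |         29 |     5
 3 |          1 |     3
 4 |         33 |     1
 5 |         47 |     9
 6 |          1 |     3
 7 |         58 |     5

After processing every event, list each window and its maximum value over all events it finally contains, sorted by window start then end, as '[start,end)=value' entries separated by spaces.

i=0 t=5 v=2: → [0,12); WM=−∞
i=1 t=26 v=2: → [21,33); WM=26; [0,12) fires=2
i=2 t=29 v=5: → [28,40),[21,33); WM=26
i=3 t=1 v=3: DROP (t<26-0); WM=29
i=4 t=33 v=1: → [28,40); WM=29
i=5 t=47 v=9: → [42,54); WM=47; [21,33) fires=5 [28,40) fires=5
i=6 t=1 v=3: DROP (t<47-0); WM=47
i=7 t=58 v=5: → [56,68),[49,61); WM=58; [42,54) fires=9

[0,12)=2 [21,33)=5 [28,40)=5 [42,54)=9 [49,61)=5 [56,68)=5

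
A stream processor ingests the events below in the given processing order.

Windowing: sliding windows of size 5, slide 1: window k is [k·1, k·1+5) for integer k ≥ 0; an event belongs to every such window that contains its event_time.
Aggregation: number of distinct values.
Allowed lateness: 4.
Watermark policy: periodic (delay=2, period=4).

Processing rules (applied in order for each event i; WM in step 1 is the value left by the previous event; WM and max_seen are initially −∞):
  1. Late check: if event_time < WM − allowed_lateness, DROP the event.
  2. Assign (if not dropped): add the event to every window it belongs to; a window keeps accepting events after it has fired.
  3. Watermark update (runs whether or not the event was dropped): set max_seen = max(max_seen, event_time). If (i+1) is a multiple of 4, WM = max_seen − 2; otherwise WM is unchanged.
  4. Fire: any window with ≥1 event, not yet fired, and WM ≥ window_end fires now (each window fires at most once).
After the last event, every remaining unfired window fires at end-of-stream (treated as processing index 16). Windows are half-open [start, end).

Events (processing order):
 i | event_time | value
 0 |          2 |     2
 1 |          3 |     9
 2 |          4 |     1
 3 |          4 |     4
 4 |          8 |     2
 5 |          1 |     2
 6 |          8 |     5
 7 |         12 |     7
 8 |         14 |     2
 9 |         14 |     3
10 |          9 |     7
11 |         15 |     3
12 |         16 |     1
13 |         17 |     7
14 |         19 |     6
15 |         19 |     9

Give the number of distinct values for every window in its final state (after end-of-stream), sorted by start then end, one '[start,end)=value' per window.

[0,5)=4 [1,6)=4 [2,7)=4 [3,8)=3 [4,9)=4 [5,10)=3 [6,11)=3 [7,12)=3 [8,13)=3 [9,14)=1 [10,15)=3 [11,16)=3 [12,17)=4 [13,18)=4 [14,19)=4 [15,20)=5 [16,21)=4 [17,22)=3 [18,23)=2 [19,24)=2

i=0 t=2 v=2: → [2,7),[1,6),[0,5); WM=−∞
i=1 t=3 v=9: → [3,8),[2,7),[1,6),[0,5); WM=−∞
i=2 t=4 v=1: → [4,9),[3,8),[2,7),[1,6),[0,5); WM=−∞
i=3 t=4 v=4: → [4,9),[3,8),[2,7),[1,6),[0,5); WM=2
i=4 t=8 v=2: → [8,13),[7,12),[6,11),[5,10),[4,9); WM=2
i=5 t=1 v=2: → [1,6),[0,5); WM=2
i=6 t=8 v=5: → [8,13),[7,12),[6,11),[5,10),[4,9); WM=2
i=7 t=12 v=7: → [12,17),[11,16),[10,15),[9,14),[8,13); WM=10; [0,5) fires=4 [1,6) fires=4 [2,7) fires=4 [3,8) fires=3 [4,9) fires=4 [5,10) fires=2
i=8 t=14 v=2: → [14,19),[13,18),[12,17),[11,16),[10,15); WM=10
i=9 t=14 v=3: → [14,19),[13,18),[12,17),[11,16),[10,15); WM=10
i=10 t=9 v=7: → [9,14),[8,13),[7,12),[6,11),[5,10); WM=10
i=11 t=15 v=3: → [15,20),[14,19),[13,18),[12,17),[11,16); WM=13; [6,11) fires=3 [7,12) fires=3 [8,13) fires=3
i=12 t=16 v=1: → [16,21),[15,20),[14,19),[13,18),[12,17); WM=13
i=13 t=17 v=7: → [17,22),[16,21),[15,20),[14,19),[13,18); WM=13
i=14 t=19 v=6: → [19,24),[18,23),[17,22),[16,21),[15,20); WM=13
i=15 t=19 v=9: → [19,24),[18,23),[17,22),[16,21),[15,20); WM=17; [9,14) fires=1 [10,15) fires=3 [11,16) fires=3 [12,17) fires=4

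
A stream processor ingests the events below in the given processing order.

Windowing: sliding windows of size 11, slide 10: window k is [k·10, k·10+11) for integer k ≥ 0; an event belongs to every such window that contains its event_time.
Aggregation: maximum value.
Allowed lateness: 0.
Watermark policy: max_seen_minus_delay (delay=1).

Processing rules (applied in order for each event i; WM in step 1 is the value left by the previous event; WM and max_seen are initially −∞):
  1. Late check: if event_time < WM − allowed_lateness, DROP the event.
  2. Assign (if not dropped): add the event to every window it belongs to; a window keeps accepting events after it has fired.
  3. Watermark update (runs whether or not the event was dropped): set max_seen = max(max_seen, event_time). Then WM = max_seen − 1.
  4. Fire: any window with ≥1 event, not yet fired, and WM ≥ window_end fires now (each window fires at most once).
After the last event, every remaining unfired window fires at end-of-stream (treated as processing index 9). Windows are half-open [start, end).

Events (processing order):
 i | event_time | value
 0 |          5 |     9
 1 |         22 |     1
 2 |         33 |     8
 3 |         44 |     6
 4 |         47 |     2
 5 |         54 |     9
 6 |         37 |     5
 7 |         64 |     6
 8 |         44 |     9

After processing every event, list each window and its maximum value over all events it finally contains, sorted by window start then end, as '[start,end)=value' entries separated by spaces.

[0,11)=9 [20,31)=1 [30,41)=8 [40,51)=6 [50,61)=9 [60,71)=6

i=0 t=5 v=9: → [0,11); WM=4
i=1 t=22 v=1: → [20,31); WM=21; [0,11) fires=9
i=2 t=33 v=8: → [30,41); WM=32; [20,31) fires=1
i=3 t=44 v=6: → [40,51); WM=43; [30,41) fires=8
i=4 t=47 v=2: → [40,51); WM=46
i=5 t=54 v=9: → [50,61); WM=53; [40,51) fires=6
i=6 t=37 v=5: DROP (t<53-0); WM=53
i=7 t=64 v=6: → [60,71); WM=63; [50,61) fires=9
i=8 t=44 v=9: DROP (t<63-0); WM=63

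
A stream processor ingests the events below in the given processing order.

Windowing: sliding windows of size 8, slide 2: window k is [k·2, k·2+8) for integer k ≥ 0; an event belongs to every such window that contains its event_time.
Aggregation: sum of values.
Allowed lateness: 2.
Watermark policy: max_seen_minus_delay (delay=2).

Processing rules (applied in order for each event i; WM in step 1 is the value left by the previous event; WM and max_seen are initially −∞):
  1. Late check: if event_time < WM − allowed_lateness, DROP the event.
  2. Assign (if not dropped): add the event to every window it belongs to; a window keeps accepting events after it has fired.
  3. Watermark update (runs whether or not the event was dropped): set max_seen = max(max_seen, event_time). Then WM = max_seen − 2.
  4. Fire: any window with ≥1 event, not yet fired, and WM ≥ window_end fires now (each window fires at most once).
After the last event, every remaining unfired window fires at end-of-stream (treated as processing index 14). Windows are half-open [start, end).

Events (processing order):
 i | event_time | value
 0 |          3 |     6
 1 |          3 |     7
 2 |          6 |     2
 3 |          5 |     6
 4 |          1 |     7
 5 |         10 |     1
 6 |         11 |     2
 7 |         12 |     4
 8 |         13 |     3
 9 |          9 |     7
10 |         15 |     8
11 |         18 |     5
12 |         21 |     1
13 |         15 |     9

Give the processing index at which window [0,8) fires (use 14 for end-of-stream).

5

i=0 t=3 v=6: → [2,10),[0,8); WM=1
i=1 t=3 v=7: → [2,10),[0,8); WM=1
i=2 t=6 v=2: → [6,14),[4,12),[2,10),[0,8); WM=4
i=3 t=5 v=6: → [4,12),[2,10),[0,8); WM=4
i=4 t=1 v=7: DROP (t<4-2); WM=4
i=5 t=10 v=1: → [10,18),[8,16),[6,14),[4,12); WM=8; [0,8) fires=21
i=6 t=11 v=2: → [10,18),[8,16),[6,14),[4,12); WM=9
i=7 t=12 v=4: → [12,20),[10,18),[8,16),[6,14); WM=10; [2,10) fires=21
i=8 t=13 v=3: → [12,20),[10,18),[8,16),[6,14); WM=11
i=9 t=9 v=7: → [8,16),[6,14),[4,12),[2,10); WM=11
i=10 t=15 v=8: → [14,22),[12,20),[10,18),[8,16); WM=13; [4,12) fires=18
i=11 t=18 v=5: → [18,26),[16,24),[14,22),[12,20); WM=16; [6,14) fires=19 [8,16) fires=25
i=12 t=21 v=1: → [20,28),[18,26),[16,24),[14,22); WM=19; [10,18) fires=18
i=13 t=15 v=9: DROP (t<19-2); WM=19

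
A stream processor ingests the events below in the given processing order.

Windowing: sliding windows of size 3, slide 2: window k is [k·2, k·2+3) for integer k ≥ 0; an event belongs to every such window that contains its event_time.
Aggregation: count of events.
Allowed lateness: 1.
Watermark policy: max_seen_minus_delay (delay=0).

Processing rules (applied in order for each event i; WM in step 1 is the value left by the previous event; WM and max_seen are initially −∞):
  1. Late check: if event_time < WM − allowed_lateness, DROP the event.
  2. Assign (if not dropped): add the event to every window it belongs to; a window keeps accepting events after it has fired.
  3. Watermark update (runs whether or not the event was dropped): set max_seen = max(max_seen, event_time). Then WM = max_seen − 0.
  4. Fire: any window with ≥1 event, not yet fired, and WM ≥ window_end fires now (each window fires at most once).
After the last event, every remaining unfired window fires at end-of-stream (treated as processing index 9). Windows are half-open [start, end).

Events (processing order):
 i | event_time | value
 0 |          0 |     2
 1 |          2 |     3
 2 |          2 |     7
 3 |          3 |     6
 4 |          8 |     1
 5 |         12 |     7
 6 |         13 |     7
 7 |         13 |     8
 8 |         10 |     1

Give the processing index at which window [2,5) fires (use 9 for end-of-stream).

i=0 t=0 v=2: → [0,3); WM=0
i=1 t=2 v=3: → [2,5),[0,3); WM=2
i=2 t=2 v=7: → [2,5),[0,3); WM=2
i=3 t=3 v=6: → [2,5); WM=3; [0,3) fires=3
i=4 t=8 v=1: → [8,11),[6,9); WM=8; [2,5) fires=3
i=5 t=12 v=7: → [12,15),[10,13); WM=12; [6,9) fires=1 [8,11) fires=1
i=6 t=13 v=7: → [12,15); WM=13; [10,13) fires=1
i=7 t=13 v=8: → [12,15); WM=13
i=8 t=10 v=1: DROP (t<13-1); WM=13

4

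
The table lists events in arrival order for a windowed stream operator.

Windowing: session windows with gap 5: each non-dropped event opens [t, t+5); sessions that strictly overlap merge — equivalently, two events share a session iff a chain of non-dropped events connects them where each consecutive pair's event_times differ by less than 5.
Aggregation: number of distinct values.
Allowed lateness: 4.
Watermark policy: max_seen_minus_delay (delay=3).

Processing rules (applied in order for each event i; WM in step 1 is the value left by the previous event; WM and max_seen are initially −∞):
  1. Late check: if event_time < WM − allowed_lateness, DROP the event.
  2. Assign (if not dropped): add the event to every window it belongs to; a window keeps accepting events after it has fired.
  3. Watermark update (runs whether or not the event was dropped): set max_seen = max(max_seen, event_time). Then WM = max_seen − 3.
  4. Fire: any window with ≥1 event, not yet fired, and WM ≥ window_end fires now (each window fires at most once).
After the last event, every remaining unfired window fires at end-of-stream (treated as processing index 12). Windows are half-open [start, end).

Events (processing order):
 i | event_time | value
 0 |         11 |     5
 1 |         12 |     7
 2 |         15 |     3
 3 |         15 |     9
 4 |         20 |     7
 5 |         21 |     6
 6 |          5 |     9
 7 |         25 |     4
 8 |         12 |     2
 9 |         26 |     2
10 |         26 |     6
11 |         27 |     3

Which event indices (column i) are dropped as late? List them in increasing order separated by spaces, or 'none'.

6 8

i=0 t=11 v=5: → [11,16); WM=8
i=1 t=12 v=7: → [11,17); WM=9
i=2 t=15 v=3: → [11,20); WM=12
i=3 t=15 v=9: → [11,20); WM=12
i=4 t=20 v=7: → [20,25); WM=17
i=5 t=21 v=6: → [20,26); WM=18
i=6 t=5 v=9: DROP (t<18-4); WM=18
i=7 t=25 v=4: → [20,30); WM=22
i=8 t=12 v=2: DROP (t<22-4); WM=22
i=9 t=26 v=2: → [20,31); WM=23
i=10 t=26 v=6: → [20,31); WM=23
i=11 t=27 v=3: → [20,32); WM=24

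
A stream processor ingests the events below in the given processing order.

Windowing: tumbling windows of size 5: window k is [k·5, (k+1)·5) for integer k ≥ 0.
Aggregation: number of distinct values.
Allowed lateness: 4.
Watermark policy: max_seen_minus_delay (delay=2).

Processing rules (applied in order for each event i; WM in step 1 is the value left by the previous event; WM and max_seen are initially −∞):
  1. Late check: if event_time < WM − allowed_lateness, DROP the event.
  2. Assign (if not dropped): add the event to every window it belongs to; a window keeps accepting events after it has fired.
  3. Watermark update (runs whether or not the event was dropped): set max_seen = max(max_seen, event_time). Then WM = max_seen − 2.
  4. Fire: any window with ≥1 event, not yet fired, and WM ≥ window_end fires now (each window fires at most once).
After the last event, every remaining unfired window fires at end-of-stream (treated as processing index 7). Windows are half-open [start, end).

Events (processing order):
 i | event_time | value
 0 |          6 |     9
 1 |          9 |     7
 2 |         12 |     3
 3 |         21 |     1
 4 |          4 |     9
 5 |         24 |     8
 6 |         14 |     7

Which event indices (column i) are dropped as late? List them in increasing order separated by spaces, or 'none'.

4 6

i=0 t=6 v=9: → [5,10); WM=4
i=1 t=9 v=7: → [5,10); WM=7
i=2 t=12 v=3: → [10,15); WM=10; [5,10) fires=2
i=3 t=21 v=1: → [20,25); WM=19; [10,15) fires=1
i=4 t=4 v=9: DROP (t<19-4); WM=19
i=5 t=24 v=8: → [20,25); WM=22
i=6 t=14 v=7: DROP (t<22-4); WM=22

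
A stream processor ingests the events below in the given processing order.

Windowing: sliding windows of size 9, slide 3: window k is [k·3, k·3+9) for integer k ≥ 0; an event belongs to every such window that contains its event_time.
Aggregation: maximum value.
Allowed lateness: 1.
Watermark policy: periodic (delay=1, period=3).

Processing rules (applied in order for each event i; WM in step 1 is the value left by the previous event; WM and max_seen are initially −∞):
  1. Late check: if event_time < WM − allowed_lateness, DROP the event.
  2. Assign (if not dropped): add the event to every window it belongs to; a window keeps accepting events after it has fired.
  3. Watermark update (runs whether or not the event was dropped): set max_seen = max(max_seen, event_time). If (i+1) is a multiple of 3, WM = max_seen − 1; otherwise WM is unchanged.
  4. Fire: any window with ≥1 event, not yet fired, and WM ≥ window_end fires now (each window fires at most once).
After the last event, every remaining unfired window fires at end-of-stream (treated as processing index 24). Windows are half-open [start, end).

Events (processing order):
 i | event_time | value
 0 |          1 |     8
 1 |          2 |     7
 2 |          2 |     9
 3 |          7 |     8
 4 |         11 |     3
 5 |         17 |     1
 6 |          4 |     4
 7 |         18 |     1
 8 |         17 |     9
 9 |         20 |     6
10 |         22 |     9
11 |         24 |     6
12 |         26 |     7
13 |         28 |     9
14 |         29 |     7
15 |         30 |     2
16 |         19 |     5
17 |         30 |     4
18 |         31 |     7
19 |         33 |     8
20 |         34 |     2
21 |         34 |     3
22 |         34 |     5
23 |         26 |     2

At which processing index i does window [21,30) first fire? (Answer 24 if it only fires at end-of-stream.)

20

i=0 t=1 v=8: → [0,9); WM=−∞
i=1 t=2 v=7: → [0,9); WM=−∞
i=2 t=2 v=9: → [0,9); WM=1
i=3 t=7 v=8: → [6,15),[3,12),[0,9); WM=1
i=4 t=11 v=3: → [9,18),[6,15),[3,12); WM=1
i=5 t=17 v=1: → [15,24),[12,21),[9,18); WM=16; [0,9) fires=9 [3,12) fires=8 [6,15) fires=8
i=6 t=4 v=4: DROP (t<16-1); WM=16
i=7 t=18 v=1: → [18,27),[15,24),[12,21); WM=16
i=8 t=17 v=9: → [15,24),[12,21),[9,18); WM=17
i=9 t=20 v=6: → [18,27),[15,24),[12,21); WM=17
i=10 t=22 v=9: → [21,30),[18,27),[15,24); WM=17
i=11 t=24 v=6: → [24,33),[21,30),[18,27); WM=23; [9,18) fires=9 [12,21) fires=9
i=12 t=26 v=7: → [24,33),[21,30),[18,27); WM=23
i=13 t=28 v=9: → [27,36),[24,33),[21,30); WM=23
i=14 t=29 v=7: → [27,36),[24,33),[21,30); WM=28; [15,24) fires=9 [18,27) fires=9
i=15 t=30 v=2: → [30,39),[27,36),[24,33); WM=28
i=16 t=19 v=5: DROP (t<28-1); WM=28
i=17 t=30 v=4: → [30,39),[27,36),[24,33); WM=29
i=18 t=31 v=7: → [30,39),[27,36),[24,33); WM=29
i=19 t=33 v=8: → [33,42),[30,39),[27,36); WM=29
i=20 t=34 v=2: → [33,42),[30,39),[27,36); WM=33; [21,30) fires=9 [24,33) fires=9
i=21 t=34 v=3: → [33,42),[30,39),[27,36); WM=33
i=22 t=34 v=5: → [33,42),[30,39),[27,36); WM=33
i=23 t=26 v=2: DROP (t<33-1); WM=33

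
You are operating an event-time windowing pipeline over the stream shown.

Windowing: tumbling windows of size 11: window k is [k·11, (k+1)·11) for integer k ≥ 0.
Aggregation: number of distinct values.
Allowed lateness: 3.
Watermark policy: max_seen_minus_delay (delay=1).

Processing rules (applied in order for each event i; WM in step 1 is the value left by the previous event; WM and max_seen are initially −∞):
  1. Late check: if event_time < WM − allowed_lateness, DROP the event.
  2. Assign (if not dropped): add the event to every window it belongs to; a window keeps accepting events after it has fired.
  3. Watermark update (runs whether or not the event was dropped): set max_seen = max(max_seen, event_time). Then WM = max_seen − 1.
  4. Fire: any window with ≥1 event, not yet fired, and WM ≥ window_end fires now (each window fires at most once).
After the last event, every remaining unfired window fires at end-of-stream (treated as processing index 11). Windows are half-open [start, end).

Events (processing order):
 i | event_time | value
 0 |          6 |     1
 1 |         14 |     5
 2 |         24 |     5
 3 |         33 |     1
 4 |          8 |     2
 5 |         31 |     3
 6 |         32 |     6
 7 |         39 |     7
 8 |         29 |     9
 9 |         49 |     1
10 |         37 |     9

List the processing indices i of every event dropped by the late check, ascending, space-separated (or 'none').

i=0 t=6 v=1: → [0,11); WM=5
i=1 t=14 v=5: → [11,22); WM=13; [0,11) fires=1
i=2 t=24 v=5: → [22,33); WM=23; [11,22) fires=1
i=3 t=33 v=1: → [33,44); WM=32
i=4 t=8 v=2: DROP (t<32-3); WM=32
i=5 t=31 v=3: → [22,33); WM=32
i=6 t=32 v=6: → [22,33); WM=32
i=7 t=39 v=7: → [33,44); WM=38; [22,33) fires=3
i=8 t=29 v=9: DROP (t<38-3); WM=38
i=9 t=49 v=1: → [44,55); WM=48; [33,44) fires=2
i=10 t=37 v=9: DROP (t<48-3); WM=48

4 8 10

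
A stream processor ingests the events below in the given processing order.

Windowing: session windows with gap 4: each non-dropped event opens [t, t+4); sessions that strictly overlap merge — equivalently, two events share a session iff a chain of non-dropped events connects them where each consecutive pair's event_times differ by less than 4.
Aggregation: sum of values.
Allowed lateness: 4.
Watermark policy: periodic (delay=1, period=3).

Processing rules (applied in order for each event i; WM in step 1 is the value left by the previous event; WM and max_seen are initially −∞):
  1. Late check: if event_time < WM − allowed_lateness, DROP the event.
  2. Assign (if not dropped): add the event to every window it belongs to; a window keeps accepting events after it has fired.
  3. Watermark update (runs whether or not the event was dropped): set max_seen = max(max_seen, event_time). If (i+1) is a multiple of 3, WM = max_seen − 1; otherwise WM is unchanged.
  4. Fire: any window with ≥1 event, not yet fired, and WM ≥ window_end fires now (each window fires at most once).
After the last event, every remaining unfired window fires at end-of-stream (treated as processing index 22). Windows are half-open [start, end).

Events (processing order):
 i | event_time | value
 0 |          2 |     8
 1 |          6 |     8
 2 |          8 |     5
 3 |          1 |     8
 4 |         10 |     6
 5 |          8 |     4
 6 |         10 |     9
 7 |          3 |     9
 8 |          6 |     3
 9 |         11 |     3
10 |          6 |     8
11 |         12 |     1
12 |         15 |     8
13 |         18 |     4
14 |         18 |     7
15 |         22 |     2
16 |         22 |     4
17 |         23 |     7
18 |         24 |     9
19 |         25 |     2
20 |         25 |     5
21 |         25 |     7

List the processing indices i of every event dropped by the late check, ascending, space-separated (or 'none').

i=0 t=2 v=8: → [2,6); WM=−∞
i=1 t=6 v=8: → [6,10); WM=−∞
i=2 t=8 v=5: → [6,12); WM=7
i=3 t=1 v=8: DROP (t<7-4); WM=7
i=4 t=10 v=6: → [6,14); WM=7
i=5 t=8 v=4: → [6,14); WM=9
i=6 t=10 v=9: → [6,14); WM=9
i=7 t=3 v=9: DROP (t<9-4); WM=9
i=8 t=6 v=3: → [6,14); WM=9
i=9 t=11 v=3: → [6,15); WM=9
i=10 t=6 v=8: → [6,15); WM=9
i=11 t=12 v=1: → [6,16); WM=11
i=12 t=15 v=8: → [6,19); WM=11
i=13 t=18 v=4: → [6,22); WM=11
i=14 t=18 v=7: → [6,22); WM=17
i=15 t=22 v=2: → [22,26); WM=17
i=16 t=22 v=4: → [22,26); WM=17
i=17 t=23 v=7: → [22,27); WM=22
i=18 t=24 v=9: → [22,28); WM=22
i=19 t=25 v=2: → [22,29); WM=22
i=20 t=25 v=5: → [22,29); WM=24
i=21 t=25 v=7: → [22,29); WM=24

3 7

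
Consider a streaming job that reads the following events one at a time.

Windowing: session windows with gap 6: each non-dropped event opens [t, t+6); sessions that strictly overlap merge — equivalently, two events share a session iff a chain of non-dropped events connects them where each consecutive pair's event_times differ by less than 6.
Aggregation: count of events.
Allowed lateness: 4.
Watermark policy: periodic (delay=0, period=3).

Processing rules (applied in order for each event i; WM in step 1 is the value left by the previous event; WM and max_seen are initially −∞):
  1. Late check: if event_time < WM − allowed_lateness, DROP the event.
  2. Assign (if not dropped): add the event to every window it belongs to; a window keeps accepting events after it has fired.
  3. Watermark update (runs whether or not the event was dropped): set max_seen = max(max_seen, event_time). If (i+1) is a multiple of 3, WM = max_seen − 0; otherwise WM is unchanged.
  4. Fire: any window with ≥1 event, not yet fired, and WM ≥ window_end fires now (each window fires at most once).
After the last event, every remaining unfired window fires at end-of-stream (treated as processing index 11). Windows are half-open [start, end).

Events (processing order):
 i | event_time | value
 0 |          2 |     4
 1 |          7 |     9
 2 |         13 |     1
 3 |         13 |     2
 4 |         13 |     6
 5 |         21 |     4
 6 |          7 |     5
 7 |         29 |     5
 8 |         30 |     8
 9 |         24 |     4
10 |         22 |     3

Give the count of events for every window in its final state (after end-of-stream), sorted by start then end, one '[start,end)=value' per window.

i=0 t=2 v=4: → [2,8); WM=−∞
i=1 t=7 v=9: → [2,13); WM=−∞
i=2 t=13 v=1: → [13,19); WM=13
i=3 t=13 v=2: → [13,19); WM=13
i=4 t=13 v=6: → [13,19); WM=13
i=5 t=21 v=4: → [21,27); WM=21
i=6 t=7 v=5: DROP (t<21-4); WM=21
i=7 t=29 v=5: → [29,35); WM=21
i=8 t=30 v=8: → [29,36); WM=30
i=9 t=24 v=4: DROP (t<30-4); WM=30
i=10 t=22 v=3: DROP (t<30-4); WM=30

[2,13)=2 [13,19)=3 [21,27)=1 [29,36)=2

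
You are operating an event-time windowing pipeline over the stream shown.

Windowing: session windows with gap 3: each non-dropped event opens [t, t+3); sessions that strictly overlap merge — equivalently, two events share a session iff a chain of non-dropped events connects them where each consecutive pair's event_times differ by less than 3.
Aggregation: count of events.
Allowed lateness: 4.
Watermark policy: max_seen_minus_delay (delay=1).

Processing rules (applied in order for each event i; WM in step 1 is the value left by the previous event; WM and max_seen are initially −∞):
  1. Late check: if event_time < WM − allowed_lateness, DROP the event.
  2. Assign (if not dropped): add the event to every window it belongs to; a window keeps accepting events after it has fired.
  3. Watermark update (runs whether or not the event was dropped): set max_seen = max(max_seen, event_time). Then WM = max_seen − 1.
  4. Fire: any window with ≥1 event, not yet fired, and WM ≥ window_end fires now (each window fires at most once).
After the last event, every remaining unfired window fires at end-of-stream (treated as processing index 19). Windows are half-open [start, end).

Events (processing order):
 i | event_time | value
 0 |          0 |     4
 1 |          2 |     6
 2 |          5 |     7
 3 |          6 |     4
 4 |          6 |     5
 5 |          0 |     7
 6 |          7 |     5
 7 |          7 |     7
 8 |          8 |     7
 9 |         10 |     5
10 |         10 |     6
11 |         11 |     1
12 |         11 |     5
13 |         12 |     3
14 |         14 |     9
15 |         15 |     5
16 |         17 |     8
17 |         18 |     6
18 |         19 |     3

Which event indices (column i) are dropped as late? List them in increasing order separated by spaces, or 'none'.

5

i=0 t=0 v=4: → [0,3); WM=-1
i=1 t=2 v=6: → [0,5); WM=1
i=2 t=5 v=7: → [5,8); WM=4
i=3 t=6 v=4: → [5,9); WM=5
i=4 t=6 v=5: → [5,9); WM=5
i=5 t=0 v=7: DROP (t<5-4); WM=5
i=6 t=7 v=5: → [5,10); WM=6
i=7 t=7 v=7: → [5,10); WM=6
i=8 t=8 v=7: → [5,11); WM=7
i=9 t=10 v=5: → [5,13); WM=9
i=10 t=10 v=6: → [5,13); WM=9
i=11 t=11 v=1: → [5,14); WM=10
i=12 t=11 v=5: → [5,14); WM=10
i=13 t=12 v=3: → [5,15); WM=11
i=14 t=14 v=9: → [5,17); WM=13
i=15 t=15 v=5: → [5,18); WM=14
i=16 t=17 v=8: → [5,20); WM=16
i=17 t=18 v=6: → [5,21); WM=17
i=18 t=19 v=3: → [5,22); WM=18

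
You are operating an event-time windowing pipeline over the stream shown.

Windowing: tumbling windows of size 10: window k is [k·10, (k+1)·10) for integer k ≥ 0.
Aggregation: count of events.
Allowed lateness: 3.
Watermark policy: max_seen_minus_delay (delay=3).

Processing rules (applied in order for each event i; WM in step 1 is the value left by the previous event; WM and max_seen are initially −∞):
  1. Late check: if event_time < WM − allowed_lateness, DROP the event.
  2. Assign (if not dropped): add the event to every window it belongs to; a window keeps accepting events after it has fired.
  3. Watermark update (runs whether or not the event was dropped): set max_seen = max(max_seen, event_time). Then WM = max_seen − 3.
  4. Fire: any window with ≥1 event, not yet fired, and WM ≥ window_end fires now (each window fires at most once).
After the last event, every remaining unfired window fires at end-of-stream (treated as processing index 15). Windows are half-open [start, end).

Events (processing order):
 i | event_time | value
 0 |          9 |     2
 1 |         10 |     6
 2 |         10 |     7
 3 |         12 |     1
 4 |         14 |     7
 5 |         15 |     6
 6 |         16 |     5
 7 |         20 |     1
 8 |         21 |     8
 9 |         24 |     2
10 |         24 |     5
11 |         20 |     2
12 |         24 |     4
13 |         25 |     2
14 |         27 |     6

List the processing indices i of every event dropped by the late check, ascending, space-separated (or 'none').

i=0 t=9 v=2: → [0,10); WM=6
i=1 t=10 v=6: → [10,20); WM=7
i=2 t=10 v=7: → [10,20); WM=7
i=3 t=12 v=1: → [10,20); WM=9
i=4 t=14 v=7: → [10,20); WM=11; [0,10) fires=1
i=5 t=15 v=6: → [10,20); WM=12
i=6 t=16 v=5: → [10,20); WM=13
i=7 t=20 v=1: → [20,30); WM=17
i=8 t=21 v=8: → [20,30); WM=18
i=9 t=24 v=2: → [20,30); WM=21; [10,20) fires=6
i=10 t=24 v=5: → [20,30); WM=21
i=11 t=20 v=2: → [20,30); WM=21
i=12 t=24 v=4: → [20,30); WM=21
i=13 t=25 v=2: → [20,30); WM=22
i=14 t=27 v=6: → [20,30); WM=24

none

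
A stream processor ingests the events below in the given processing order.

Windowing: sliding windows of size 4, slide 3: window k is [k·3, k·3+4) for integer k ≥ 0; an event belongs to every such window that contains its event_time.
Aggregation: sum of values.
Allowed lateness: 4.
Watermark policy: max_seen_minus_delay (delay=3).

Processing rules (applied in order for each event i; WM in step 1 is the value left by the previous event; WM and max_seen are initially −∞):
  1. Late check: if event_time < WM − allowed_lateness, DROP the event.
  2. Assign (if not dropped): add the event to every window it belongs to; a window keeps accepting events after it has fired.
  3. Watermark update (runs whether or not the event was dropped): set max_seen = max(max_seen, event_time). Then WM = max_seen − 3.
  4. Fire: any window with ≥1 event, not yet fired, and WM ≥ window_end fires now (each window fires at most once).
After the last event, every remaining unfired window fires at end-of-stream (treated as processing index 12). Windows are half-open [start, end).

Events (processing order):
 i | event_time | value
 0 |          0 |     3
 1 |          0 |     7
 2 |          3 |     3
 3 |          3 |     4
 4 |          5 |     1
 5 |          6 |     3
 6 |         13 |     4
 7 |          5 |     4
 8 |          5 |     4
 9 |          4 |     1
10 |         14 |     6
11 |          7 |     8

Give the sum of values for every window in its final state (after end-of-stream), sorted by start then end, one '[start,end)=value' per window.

[0,4)=17 [3,7)=11 [6,10)=11 [12,16)=10

i=0 t=0 v=3: → [0,4); WM=-3
i=1 t=0 v=7: → [0,4); WM=-3
i=2 t=3 v=3: → [3,7),[0,4); WM=0
i=3 t=3 v=4: → [3,7),[0,4); WM=0
i=4 t=5 v=1: → [3,7); WM=2
i=5 t=6 v=3: → [6,10),[3,7); WM=3
i=6 t=13 v=4: → [12,16); WM=10; [0,4) fires=17 [3,7) fires=11 [6,10) fires=3
i=7 t=5 v=4: DROP (t<10-4); WM=10
i=8 t=5 v=4: DROP (t<10-4); WM=10
i=9 t=4 v=1: DROP (t<10-4); WM=10
i=10 t=14 v=6: → [12,16); WM=11
i=11 t=7 v=8: → [6,10); WM=11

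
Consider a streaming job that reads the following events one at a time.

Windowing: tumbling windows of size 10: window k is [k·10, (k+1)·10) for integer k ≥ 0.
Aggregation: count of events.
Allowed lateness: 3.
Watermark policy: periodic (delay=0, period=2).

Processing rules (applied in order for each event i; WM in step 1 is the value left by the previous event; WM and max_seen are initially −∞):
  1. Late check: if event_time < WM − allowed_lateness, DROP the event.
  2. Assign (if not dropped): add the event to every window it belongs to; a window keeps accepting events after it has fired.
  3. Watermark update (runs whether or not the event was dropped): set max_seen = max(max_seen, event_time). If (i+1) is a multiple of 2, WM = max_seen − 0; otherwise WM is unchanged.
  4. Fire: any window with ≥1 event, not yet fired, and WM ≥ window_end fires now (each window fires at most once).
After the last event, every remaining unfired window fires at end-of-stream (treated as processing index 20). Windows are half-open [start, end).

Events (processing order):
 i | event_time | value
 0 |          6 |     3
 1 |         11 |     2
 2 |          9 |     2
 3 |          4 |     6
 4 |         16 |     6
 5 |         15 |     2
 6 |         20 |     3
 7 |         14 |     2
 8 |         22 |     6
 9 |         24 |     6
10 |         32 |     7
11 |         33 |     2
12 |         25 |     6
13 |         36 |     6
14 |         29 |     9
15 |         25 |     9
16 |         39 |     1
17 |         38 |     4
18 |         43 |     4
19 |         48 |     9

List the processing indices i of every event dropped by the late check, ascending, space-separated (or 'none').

3 12 14 15

i=0 t=6 v=3: → [0,10); WM=−∞
i=1 t=11 v=2: → [10,20); WM=11; [0,10) fires=1
i=2 t=9 v=2: → [0,10); WM=11
i=3 t=4 v=6: DROP (t<11-3); WM=11
i=4 t=16 v=6: → [10,20); WM=11
i=5 t=15 v=2: → [10,20); WM=16
i=6 t=20 v=3: → [20,30); WM=16
i=7 t=14 v=2: → [10,20); WM=20; [10,20) fires=4
i=8 t=22 v=6: → [20,30); WM=20
i=9 t=24 v=6: → [20,30); WM=24
i=10 t=32 v=7: → [30,40); WM=24
i=11 t=33 v=2: → [30,40); WM=33; [20,30) fires=3
i=12 t=25 v=6: DROP (t<33-3); WM=33
i=13 t=36 v=6: → [30,40); WM=36
i=14 t=29 v=9: DROP (t<36-3); WM=36
i=15 t=25 v=9: DROP (t<36-3); WM=36
i=16 t=39 v=1: → [30,40); WM=36
i=17 t=38 v=4: → [30,40); WM=39
i=18 t=43 v=4: → [40,50); WM=39
i=19 t=48 v=9: → [40,50); WM=48; [30,40) fires=5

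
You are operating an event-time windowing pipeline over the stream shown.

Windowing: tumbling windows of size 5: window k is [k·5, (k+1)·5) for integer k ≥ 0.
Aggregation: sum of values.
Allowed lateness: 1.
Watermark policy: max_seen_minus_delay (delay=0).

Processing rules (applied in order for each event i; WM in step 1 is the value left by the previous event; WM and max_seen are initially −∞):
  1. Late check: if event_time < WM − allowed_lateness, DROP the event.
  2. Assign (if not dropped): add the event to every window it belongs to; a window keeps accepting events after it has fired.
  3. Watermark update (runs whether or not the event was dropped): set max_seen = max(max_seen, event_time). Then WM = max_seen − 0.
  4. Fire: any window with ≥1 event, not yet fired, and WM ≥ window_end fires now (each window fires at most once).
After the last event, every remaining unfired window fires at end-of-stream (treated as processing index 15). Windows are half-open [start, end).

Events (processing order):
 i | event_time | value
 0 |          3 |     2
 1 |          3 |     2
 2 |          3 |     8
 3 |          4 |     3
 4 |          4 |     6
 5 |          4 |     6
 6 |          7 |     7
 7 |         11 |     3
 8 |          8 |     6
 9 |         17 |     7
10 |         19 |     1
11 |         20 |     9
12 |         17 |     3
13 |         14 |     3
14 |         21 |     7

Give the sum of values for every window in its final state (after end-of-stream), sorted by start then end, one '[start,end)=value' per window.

[0,5)=27 [5,10)=7 [10,15)=3 [15,20)=8 [20,25)=16

i=0 t=3 v=2: → [0,5); WM=3
i=1 t=3 v=2: → [0,5); WM=3
i=2 t=3 v=8: → [0,5); WM=3
i=3 t=4 v=3: → [0,5); WM=4
i=4 t=4 v=6: → [0,5); WM=4
i=5 t=4 v=6: → [0,5); WM=4
i=6 t=7 v=7: → [5,10); WM=7; [0,5) fires=27
i=7 t=11 v=3: → [10,15); WM=11; [5,10) fires=7
i=8 t=8 v=6: DROP (t<11-1); WM=11
i=9 t=17 v=7: → [15,20); WM=17; [10,15) fires=3
i=10 t=19 v=1: → [15,20); WM=19
i=11 t=20 v=9: → [20,25); WM=20; [15,20) fires=8
i=12 t=17 v=3: DROP (t<20-1); WM=20
i=13 t=14 v=3: DROP (t<20-1); WM=20
i=14 t=21 v=7: → [20,25); WM=21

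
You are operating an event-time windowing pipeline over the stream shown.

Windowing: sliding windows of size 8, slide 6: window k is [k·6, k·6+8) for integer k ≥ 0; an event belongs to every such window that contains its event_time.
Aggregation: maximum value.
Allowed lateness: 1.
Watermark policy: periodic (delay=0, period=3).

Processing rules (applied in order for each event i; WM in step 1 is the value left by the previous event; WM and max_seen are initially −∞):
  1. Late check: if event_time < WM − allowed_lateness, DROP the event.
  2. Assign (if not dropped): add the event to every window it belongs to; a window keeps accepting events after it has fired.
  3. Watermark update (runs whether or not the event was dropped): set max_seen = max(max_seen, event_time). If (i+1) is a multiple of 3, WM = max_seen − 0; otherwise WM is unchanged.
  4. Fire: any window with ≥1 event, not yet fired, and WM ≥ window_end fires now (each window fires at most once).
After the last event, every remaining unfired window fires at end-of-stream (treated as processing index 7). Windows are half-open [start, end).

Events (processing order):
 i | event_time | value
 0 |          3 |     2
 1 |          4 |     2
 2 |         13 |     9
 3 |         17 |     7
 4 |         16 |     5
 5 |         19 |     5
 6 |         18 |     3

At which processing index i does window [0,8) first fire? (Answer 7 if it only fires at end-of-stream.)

i=0 t=3 v=2: → [0,8); WM=−∞
i=1 t=4 v=2: → [0,8); WM=−∞
i=2 t=13 v=9: → [12,20),[6,14); WM=13; [0,8) fires=2
i=3 t=17 v=7: → [12,20); WM=13
i=4 t=16 v=5: → [12,20); WM=13
i=5 t=19 v=5: → [18,26),[12,20); WM=19; [6,14) fires=9
i=6 t=18 v=3: → [18,26),[12,20); WM=19

2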